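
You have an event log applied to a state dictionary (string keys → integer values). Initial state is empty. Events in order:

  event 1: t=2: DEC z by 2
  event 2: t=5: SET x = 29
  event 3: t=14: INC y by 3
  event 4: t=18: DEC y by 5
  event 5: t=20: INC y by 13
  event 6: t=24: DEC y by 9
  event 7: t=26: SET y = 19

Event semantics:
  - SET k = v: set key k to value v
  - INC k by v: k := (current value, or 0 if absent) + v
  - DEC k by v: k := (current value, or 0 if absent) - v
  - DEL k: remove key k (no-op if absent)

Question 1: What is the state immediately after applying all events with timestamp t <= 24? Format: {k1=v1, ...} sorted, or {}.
Apply events with t <= 24 (6 events):
  after event 1 (t=2: DEC z by 2): {z=-2}
  after event 2 (t=5: SET x = 29): {x=29, z=-2}
  after event 3 (t=14: INC y by 3): {x=29, y=3, z=-2}
  after event 4 (t=18: DEC y by 5): {x=29, y=-2, z=-2}
  after event 5 (t=20: INC y by 13): {x=29, y=11, z=-2}
  after event 6 (t=24: DEC y by 9): {x=29, y=2, z=-2}

Answer: {x=29, y=2, z=-2}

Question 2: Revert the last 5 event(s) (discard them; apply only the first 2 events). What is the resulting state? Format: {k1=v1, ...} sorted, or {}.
Keep first 2 events (discard last 5):
  after event 1 (t=2: DEC z by 2): {z=-2}
  after event 2 (t=5: SET x = 29): {x=29, z=-2}

Answer: {x=29, z=-2}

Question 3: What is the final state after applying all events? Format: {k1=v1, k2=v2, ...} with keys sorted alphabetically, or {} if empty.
  after event 1 (t=2: DEC z by 2): {z=-2}
  after event 2 (t=5: SET x = 29): {x=29, z=-2}
  after event 3 (t=14: INC y by 3): {x=29, y=3, z=-2}
  after event 4 (t=18: DEC y by 5): {x=29, y=-2, z=-2}
  after event 5 (t=20: INC y by 13): {x=29, y=11, z=-2}
  after event 6 (t=24: DEC y by 9): {x=29, y=2, z=-2}
  after event 7 (t=26: SET y = 19): {x=29, y=19, z=-2}

Answer: {x=29, y=19, z=-2}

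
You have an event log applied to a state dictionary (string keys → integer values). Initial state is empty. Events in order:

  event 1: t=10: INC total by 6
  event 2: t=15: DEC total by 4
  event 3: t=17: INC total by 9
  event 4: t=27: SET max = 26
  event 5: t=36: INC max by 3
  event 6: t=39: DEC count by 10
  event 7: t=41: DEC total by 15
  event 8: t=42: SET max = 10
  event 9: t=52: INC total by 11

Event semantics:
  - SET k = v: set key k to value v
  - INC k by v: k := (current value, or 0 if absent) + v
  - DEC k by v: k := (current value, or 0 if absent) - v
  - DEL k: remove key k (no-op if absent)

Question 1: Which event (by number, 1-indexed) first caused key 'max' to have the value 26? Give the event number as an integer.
Answer: 4

Derivation:
Looking for first event where max becomes 26:
  event 4: max (absent) -> 26  <-- first match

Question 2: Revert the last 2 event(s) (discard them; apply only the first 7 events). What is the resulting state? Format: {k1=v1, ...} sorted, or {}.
Answer: {count=-10, max=29, total=-4}

Derivation:
Keep first 7 events (discard last 2):
  after event 1 (t=10: INC total by 6): {total=6}
  after event 2 (t=15: DEC total by 4): {total=2}
  after event 3 (t=17: INC total by 9): {total=11}
  after event 4 (t=27: SET max = 26): {max=26, total=11}
  after event 5 (t=36: INC max by 3): {max=29, total=11}
  after event 6 (t=39: DEC count by 10): {count=-10, max=29, total=11}
  after event 7 (t=41: DEC total by 15): {count=-10, max=29, total=-4}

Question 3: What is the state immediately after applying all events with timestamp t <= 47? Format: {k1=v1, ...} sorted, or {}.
Apply events with t <= 47 (8 events):
  after event 1 (t=10: INC total by 6): {total=6}
  after event 2 (t=15: DEC total by 4): {total=2}
  after event 3 (t=17: INC total by 9): {total=11}
  after event 4 (t=27: SET max = 26): {max=26, total=11}
  after event 5 (t=36: INC max by 3): {max=29, total=11}
  after event 6 (t=39: DEC count by 10): {count=-10, max=29, total=11}
  after event 7 (t=41: DEC total by 15): {count=-10, max=29, total=-4}
  after event 8 (t=42: SET max = 10): {count=-10, max=10, total=-4}

Answer: {count=-10, max=10, total=-4}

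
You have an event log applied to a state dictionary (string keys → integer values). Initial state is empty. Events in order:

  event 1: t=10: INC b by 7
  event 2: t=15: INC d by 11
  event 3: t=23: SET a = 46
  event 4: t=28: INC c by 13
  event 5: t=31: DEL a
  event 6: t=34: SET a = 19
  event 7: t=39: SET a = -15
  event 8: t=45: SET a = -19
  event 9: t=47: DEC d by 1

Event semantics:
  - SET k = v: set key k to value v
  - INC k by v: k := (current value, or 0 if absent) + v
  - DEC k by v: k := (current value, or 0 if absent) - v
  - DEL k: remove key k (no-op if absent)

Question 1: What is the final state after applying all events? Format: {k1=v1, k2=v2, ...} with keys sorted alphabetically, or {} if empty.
Answer: {a=-19, b=7, c=13, d=10}

Derivation:
  after event 1 (t=10: INC b by 7): {b=7}
  after event 2 (t=15: INC d by 11): {b=7, d=11}
  after event 3 (t=23: SET a = 46): {a=46, b=7, d=11}
  after event 4 (t=28: INC c by 13): {a=46, b=7, c=13, d=11}
  after event 5 (t=31: DEL a): {b=7, c=13, d=11}
  after event 6 (t=34: SET a = 19): {a=19, b=7, c=13, d=11}
  after event 7 (t=39: SET a = -15): {a=-15, b=7, c=13, d=11}
  after event 8 (t=45: SET a = -19): {a=-19, b=7, c=13, d=11}
  after event 9 (t=47: DEC d by 1): {a=-19, b=7, c=13, d=10}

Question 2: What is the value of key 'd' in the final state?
Answer: 10

Derivation:
Track key 'd' through all 9 events:
  event 1 (t=10: INC b by 7): d unchanged
  event 2 (t=15: INC d by 11): d (absent) -> 11
  event 3 (t=23: SET a = 46): d unchanged
  event 4 (t=28: INC c by 13): d unchanged
  event 5 (t=31: DEL a): d unchanged
  event 6 (t=34: SET a = 19): d unchanged
  event 7 (t=39: SET a = -15): d unchanged
  event 8 (t=45: SET a = -19): d unchanged
  event 9 (t=47: DEC d by 1): d 11 -> 10
Final: d = 10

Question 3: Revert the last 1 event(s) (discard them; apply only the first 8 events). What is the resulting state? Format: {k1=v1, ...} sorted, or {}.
Answer: {a=-19, b=7, c=13, d=11}

Derivation:
Keep first 8 events (discard last 1):
  after event 1 (t=10: INC b by 7): {b=7}
  after event 2 (t=15: INC d by 11): {b=7, d=11}
  after event 3 (t=23: SET a = 46): {a=46, b=7, d=11}
  after event 4 (t=28: INC c by 13): {a=46, b=7, c=13, d=11}
  after event 5 (t=31: DEL a): {b=7, c=13, d=11}
  after event 6 (t=34: SET a = 19): {a=19, b=7, c=13, d=11}
  after event 7 (t=39: SET a = -15): {a=-15, b=7, c=13, d=11}
  after event 8 (t=45: SET a = -19): {a=-19, b=7, c=13, d=11}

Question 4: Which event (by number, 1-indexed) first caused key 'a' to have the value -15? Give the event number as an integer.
Looking for first event where a becomes -15:
  event 3: a = 46
  event 4: a = 46
  event 5: a = (absent)
  event 6: a = 19
  event 7: a 19 -> -15  <-- first match

Answer: 7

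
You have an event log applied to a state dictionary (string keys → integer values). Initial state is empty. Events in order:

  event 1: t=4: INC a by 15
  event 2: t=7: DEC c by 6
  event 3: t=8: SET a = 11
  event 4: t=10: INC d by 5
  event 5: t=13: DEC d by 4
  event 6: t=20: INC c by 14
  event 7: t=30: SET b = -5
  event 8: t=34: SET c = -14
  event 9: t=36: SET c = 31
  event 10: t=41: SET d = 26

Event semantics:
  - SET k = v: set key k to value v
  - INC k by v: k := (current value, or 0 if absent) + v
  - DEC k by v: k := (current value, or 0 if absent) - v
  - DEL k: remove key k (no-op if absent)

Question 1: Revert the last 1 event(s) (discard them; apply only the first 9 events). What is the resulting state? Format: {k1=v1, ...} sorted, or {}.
Answer: {a=11, b=-5, c=31, d=1}

Derivation:
Keep first 9 events (discard last 1):
  after event 1 (t=4: INC a by 15): {a=15}
  after event 2 (t=7: DEC c by 6): {a=15, c=-6}
  after event 3 (t=8: SET a = 11): {a=11, c=-6}
  after event 4 (t=10: INC d by 5): {a=11, c=-6, d=5}
  after event 5 (t=13: DEC d by 4): {a=11, c=-6, d=1}
  after event 6 (t=20: INC c by 14): {a=11, c=8, d=1}
  after event 7 (t=30: SET b = -5): {a=11, b=-5, c=8, d=1}
  after event 8 (t=34: SET c = -14): {a=11, b=-5, c=-14, d=1}
  after event 9 (t=36: SET c = 31): {a=11, b=-5, c=31, d=1}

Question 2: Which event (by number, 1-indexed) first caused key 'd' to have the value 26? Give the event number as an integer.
Looking for first event where d becomes 26:
  event 4: d = 5
  event 5: d = 1
  event 6: d = 1
  event 7: d = 1
  event 8: d = 1
  event 9: d = 1
  event 10: d 1 -> 26  <-- first match

Answer: 10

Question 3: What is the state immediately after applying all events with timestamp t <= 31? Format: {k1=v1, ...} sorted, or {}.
Answer: {a=11, b=-5, c=8, d=1}

Derivation:
Apply events with t <= 31 (7 events):
  after event 1 (t=4: INC a by 15): {a=15}
  after event 2 (t=7: DEC c by 6): {a=15, c=-6}
  after event 3 (t=8: SET a = 11): {a=11, c=-6}
  after event 4 (t=10: INC d by 5): {a=11, c=-6, d=5}
  after event 5 (t=13: DEC d by 4): {a=11, c=-6, d=1}
  after event 6 (t=20: INC c by 14): {a=11, c=8, d=1}
  after event 7 (t=30: SET b = -5): {a=11, b=-5, c=8, d=1}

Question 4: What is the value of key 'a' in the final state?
Answer: 11

Derivation:
Track key 'a' through all 10 events:
  event 1 (t=4: INC a by 15): a (absent) -> 15
  event 2 (t=7: DEC c by 6): a unchanged
  event 3 (t=8: SET a = 11): a 15 -> 11
  event 4 (t=10: INC d by 5): a unchanged
  event 5 (t=13: DEC d by 4): a unchanged
  event 6 (t=20: INC c by 14): a unchanged
  event 7 (t=30: SET b = -5): a unchanged
  event 8 (t=34: SET c = -14): a unchanged
  event 9 (t=36: SET c = 31): a unchanged
  event 10 (t=41: SET d = 26): a unchanged
Final: a = 11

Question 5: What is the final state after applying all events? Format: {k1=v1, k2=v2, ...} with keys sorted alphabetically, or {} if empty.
  after event 1 (t=4: INC a by 15): {a=15}
  after event 2 (t=7: DEC c by 6): {a=15, c=-6}
  after event 3 (t=8: SET a = 11): {a=11, c=-6}
  after event 4 (t=10: INC d by 5): {a=11, c=-6, d=5}
  after event 5 (t=13: DEC d by 4): {a=11, c=-6, d=1}
  after event 6 (t=20: INC c by 14): {a=11, c=8, d=1}
  after event 7 (t=30: SET b = -5): {a=11, b=-5, c=8, d=1}
  after event 8 (t=34: SET c = -14): {a=11, b=-5, c=-14, d=1}
  after event 9 (t=36: SET c = 31): {a=11, b=-5, c=31, d=1}
  after event 10 (t=41: SET d = 26): {a=11, b=-5, c=31, d=26}

Answer: {a=11, b=-5, c=31, d=26}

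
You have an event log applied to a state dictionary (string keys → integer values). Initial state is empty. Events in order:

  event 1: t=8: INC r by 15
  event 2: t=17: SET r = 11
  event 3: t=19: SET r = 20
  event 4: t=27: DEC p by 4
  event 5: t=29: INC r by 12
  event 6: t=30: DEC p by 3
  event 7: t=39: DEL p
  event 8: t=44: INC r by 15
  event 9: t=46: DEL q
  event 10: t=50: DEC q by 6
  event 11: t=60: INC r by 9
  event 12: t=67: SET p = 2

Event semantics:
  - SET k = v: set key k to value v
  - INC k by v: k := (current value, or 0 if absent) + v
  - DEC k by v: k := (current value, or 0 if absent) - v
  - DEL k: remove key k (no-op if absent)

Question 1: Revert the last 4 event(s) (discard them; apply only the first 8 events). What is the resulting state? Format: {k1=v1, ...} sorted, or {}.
Keep first 8 events (discard last 4):
  after event 1 (t=8: INC r by 15): {r=15}
  after event 2 (t=17: SET r = 11): {r=11}
  after event 3 (t=19: SET r = 20): {r=20}
  after event 4 (t=27: DEC p by 4): {p=-4, r=20}
  after event 5 (t=29: INC r by 12): {p=-4, r=32}
  after event 6 (t=30: DEC p by 3): {p=-7, r=32}
  after event 7 (t=39: DEL p): {r=32}
  after event 8 (t=44: INC r by 15): {r=47}

Answer: {r=47}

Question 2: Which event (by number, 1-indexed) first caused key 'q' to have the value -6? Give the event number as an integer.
Answer: 10

Derivation:
Looking for first event where q becomes -6:
  event 10: q (absent) -> -6  <-- first match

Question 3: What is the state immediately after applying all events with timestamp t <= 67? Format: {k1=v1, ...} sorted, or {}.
Answer: {p=2, q=-6, r=56}

Derivation:
Apply events with t <= 67 (12 events):
  after event 1 (t=8: INC r by 15): {r=15}
  after event 2 (t=17: SET r = 11): {r=11}
  after event 3 (t=19: SET r = 20): {r=20}
  after event 4 (t=27: DEC p by 4): {p=-4, r=20}
  after event 5 (t=29: INC r by 12): {p=-4, r=32}
  after event 6 (t=30: DEC p by 3): {p=-7, r=32}
  after event 7 (t=39: DEL p): {r=32}
  after event 8 (t=44: INC r by 15): {r=47}
  after event 9 (t=46: DEL q): {r=47}
  after event 10 (t=50: DEC q by 6): {q=-6, r=47}
  after event 11 (t=60: INC r by 9): {q=-6, r=56}
  after event 12 (t=67: SET p = 2): {p=2, q=-6, r=56}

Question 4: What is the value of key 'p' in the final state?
Answer: 2

Derivation:
Track key 'p' through all 12 events:
  event 1 (t=8: INC r by 15): p unchanged
  event 2 (t=17: SET r = 11): p unchanged
  event 3 (t=19: SET r = 20): p unchanged
  event 4 (t=27: DEC p by 4): p (absent) -> -4
  event 5 (t=29: INC r by 12): p unchanged
  event 6 (t=30: DEC p by 3): p -4 -> -7
  event 7 (t=39: DEL p): p -7 -> (absent)
  event 8 (t=44: INC r by 15): p unchanged
  event 9 (t=46: DEL q): p unchanged
  event 10 (t=50: DEC q by 6): p unchanged
  event 11 (t=60: INC r by 9): p unchanged
  event 12 (t=67: SET p = 2): p (absent) -> 2
Final: p = 2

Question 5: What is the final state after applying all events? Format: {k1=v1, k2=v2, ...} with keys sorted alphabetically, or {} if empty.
Answer: {p=2, q=-6, r=56}

Derivation:
  after event 1 (t=8: INC r by 15): {r=15}
  after event 2 (t=17: SET r = 11): {r=11}
  after event 3 (t=19: SET r = 20): {r=20}
  after event 4 (t=27: DEC p by 4): {p=-4, r=20}
  after event 5 (t=29: INC r by 12): {p=-4, r=32}
  after event 6 (t=30: DEC p by 3): {p=-7, r=32}
  after event 7 (t=39: DEL p): {r=32}
  after event 8 (t=44: INC r by 15): {r=47}
  after event 9 (t=46: DEL q): {r=47}
  after event 10 (t=50: DEC q by 6): {q=-6, r=47}
  after event 11 (t=60: INC r by 9): {q=-6, r=56}
  after event 12 (t=67: SET p = 2): {p=2, q=-6, r=56}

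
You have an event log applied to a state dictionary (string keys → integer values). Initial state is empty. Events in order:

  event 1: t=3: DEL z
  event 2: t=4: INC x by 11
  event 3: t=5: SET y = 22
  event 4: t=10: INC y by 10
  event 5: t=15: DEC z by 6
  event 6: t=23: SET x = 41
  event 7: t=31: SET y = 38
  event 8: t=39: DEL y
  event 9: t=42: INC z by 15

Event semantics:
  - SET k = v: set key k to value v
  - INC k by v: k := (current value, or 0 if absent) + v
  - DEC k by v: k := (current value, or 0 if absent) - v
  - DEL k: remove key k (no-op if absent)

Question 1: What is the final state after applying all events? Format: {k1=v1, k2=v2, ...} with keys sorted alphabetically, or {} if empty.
  after event 1 (t=3: DEL z): {}
  after event 2 (t=4: INC x by 11): {x=11}
  after event 3 (t=5: SET y = 22): {x=11, y=22}
  after event 4 (t=10: INC y by 10): {x=11, y=32}
  after event 5 (t=15: DEC z by 6): {x=11, y=32, z=-6}
  after event 6 (t=23: SET x = 41): {x=41, y=32, z=-6}
  after event 7 (t=31: SET y = 38): {x=41, y=38, z=-6}
  after event 8 (t=39: DEL y): {x=41, z=-6}
  after event 9 (t=42: INC z by 15): {x=41, z=9}

Answer: {x=41, z=9}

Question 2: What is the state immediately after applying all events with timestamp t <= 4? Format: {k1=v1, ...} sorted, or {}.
Apply events with t <= 4 (2 events):
  after event 1 (t=3: DEL z): {}
  after event 2 (t=4: INC x by 11): {x=11}

Answer: {x=11}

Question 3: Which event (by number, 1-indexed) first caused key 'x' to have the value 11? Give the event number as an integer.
Answer: 2

Derivation:
Looking for first event where x becomes 11:
  event 2: x (absent) -> 11  <-- first match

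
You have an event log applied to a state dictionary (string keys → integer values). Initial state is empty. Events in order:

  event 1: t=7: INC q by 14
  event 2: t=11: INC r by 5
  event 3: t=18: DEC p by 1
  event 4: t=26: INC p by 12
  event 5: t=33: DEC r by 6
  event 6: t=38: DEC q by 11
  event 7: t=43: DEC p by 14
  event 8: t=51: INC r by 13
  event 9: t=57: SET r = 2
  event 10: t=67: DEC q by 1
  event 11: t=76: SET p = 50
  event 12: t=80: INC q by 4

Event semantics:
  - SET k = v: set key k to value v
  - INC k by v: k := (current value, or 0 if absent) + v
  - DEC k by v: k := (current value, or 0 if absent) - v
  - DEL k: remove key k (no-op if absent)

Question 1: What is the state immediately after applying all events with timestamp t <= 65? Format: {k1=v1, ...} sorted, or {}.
Apply events with t <= 65 (9 events):
  after event 1 (t=7: INC q by 14): {q=14}
  after event 2 (t=11: INC r by 5): {q=14, r=5}
  after event 3 (t=18: DEC p by 1): {p=-1, q=14, r=5}
  after event 4 (t=26: INC p by 12): {p=11, q=14, r=5}
  after event 5 (t=33: DEC r by 6): {p=11, q=14, r=-1}
  after event 6 (t=38: DEC q by 11): {p=11, q=3, r=-1}
  after event 7 (t=43: DEC p by 14): {p=-3, q=3, r=-1}
  after event 8 (t=51: INC r by 13): {p=-3, q=3, r=12}
  after event 9 (t=57: SET r = 2): {p=-3, q=3, r=2}

Answer: {p=-3, q=3, r=2}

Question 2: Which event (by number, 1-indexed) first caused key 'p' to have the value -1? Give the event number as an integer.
Answer: 3

Derivation:
Looking for first event where p becomes -1:
  event 3: p (absent) -> -1  <-- first match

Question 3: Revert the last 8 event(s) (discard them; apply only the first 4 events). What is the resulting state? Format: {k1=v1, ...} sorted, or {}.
Keep first 4 events (discard last 8):
  after event 1 (t=7: INC q by 14): {q=14}
  after event 2 (t=11: INC r by 5): {q=14, r=5}
  after event 3 (t=18: DEC p by 1): {p=-1, q=14, r=5}
  after event 4 (t=26: INC p by 12): {p=11, q=14, r=5}

Answer: {p=11, q=14, r=5}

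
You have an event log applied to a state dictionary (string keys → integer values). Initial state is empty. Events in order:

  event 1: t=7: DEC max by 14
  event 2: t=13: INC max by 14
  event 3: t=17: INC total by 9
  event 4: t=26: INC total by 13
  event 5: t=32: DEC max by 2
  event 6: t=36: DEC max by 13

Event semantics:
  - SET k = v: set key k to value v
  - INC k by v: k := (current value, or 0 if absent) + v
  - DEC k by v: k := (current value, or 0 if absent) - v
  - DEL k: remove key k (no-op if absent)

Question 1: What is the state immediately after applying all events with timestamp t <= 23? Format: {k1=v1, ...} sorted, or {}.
Answer: {max=0, total=9}

Derivation:
Apply events with t <= 23 (3 events):
  after event 1 (t=7: DEC max by 14): {max=-14}
  after event 2 (t=13: INC max by 14): {max=0}
  after event 3 (t=17: INC total by 9): {max=0, total=9}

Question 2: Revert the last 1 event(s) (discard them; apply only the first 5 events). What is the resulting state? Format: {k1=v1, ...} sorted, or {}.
Keep first 5 events (discard last 1):
  after event 1 (t=7: DEC max by 14): {max=-14}
  after event 2 (t=13: INC max by 14): {max=0}
  after event 3 (t=17: INC total by 9): {max=0, total=9}
  after event 4 (t=26: INC total by 13): {max=0, total=22}
  after event 5 (t=32: DEC max by 2): {max=-2, total=22}

Answer: {max=-2, total=22}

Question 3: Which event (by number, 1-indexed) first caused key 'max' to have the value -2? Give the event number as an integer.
Answer: 5

Derivation:
Looking for first event where max becomes -2:
  event 1: max = -14
  event 2: max = 0
  event 3: max = 0
  event 4: max = 0
  event 5: max 0 -> -2  <-- first match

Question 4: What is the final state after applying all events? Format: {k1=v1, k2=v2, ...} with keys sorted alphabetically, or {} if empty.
  after event 1 (t=7: DEC max by 14): {max=-14}
  after event 2 (t=13: INC max by 14): {max=0}
  after event 3 (t=17: INC total by 9): {max=0, total=9}
  after event 4 (t=26: INC total by 13): {max=0, total=22}
  after event 5 (t=32: DEC max by 2): {max=-2, total=22}
  after event 6 (t=36: DEC max by 13): {max=-15, total=22}

Answer: {max=-15, total=22}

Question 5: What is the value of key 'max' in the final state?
Track key 'max' through all 6 events:
  event 1 (t=7: DEC max by 14): max (absent) -> -14
  event 2 (t=13: INC max by 14): max -14 -> 0
  event 3 (t=17: INC total by 9): max unchanged
  event 4 (t=26: INC total by 13): max unchanged
  event 5 (t=32: DEC max by 2): max 0 -> -2
  event 6 (t=36: DEC max by 13): max -2 -> -15
Final: max = -15

Answer: -15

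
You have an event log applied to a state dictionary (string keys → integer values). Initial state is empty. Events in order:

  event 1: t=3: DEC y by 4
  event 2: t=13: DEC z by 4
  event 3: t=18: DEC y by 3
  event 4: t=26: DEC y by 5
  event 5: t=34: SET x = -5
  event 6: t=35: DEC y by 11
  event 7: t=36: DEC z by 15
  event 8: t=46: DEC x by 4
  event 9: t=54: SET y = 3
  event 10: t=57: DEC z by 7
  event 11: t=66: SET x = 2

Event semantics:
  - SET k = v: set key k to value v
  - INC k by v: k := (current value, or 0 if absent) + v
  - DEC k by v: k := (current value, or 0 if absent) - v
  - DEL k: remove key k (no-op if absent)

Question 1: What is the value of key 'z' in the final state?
Track key 'z' through all 11 events:
  event 1 (t=3: DEC y by 4): z unchanged
  event 2 (t=13: DEC z by 4): z (absent) -> -4
  event 3 (t=18: DEC y by 3): z unchanged
  event 4 (t=26: DEC y by 5): z unchanged
  event 5 (t=34: SET x = -5): z unchanged
  event 6 (t=35: DEC y by 11): z unchanged
  event 7 (t=36: DEC z by 15): z -4 -> -19
  event 8 (t=46: DEC x by 4): z unchanged
  event 9 (t=54: SET y = 3): z unchanged
  event 10 (t=57: DEC z by 7): z -19 -> -26
  event 11 (t=66: SET x = 2): z unchanged
Final: z = -26

Answer: -26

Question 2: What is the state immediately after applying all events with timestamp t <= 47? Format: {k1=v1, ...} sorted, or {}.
Answer: {x=-9, y=-23, z=-19}

Derivation:
Apply events with t <= 47 (8 events):
  after event 1 (t=3: DEC y by 4): {y=-4}
  after event 2 (t=13: DEC z by 4): {y=-4, z=-4}
  after event 3 (t=18: DEC y by 3): {y=-7, z=-4}
  after event 4 (t=26: DEC y by 5): {y=-12, z=-4}
  after event 5 (t=34: SET x = -5): {x=-5, y=-12, z=-4}
  after event 6 (t=35: DEC y by 11): {x=-5, y=-23, z=-4}
  after event 7 (t=36: DEC z by 15): {x=-5, y=-23, z=-19}
  after event 8 (t=46: DEC x by 4): {x=-9, y=-23, z=-19}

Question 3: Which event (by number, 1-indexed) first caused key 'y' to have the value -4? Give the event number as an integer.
Answer: 1

Derivation:
Looking for first event where y becomes -4:
  event 1: y (absent) -> -4  <-- first match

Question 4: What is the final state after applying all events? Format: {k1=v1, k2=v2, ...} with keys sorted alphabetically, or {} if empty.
  after event 1 (t=3: DEC y by 4): {y=-4}
  after event 2 (t=13: DEC z by 4): {y=-4, z=-4}
  after event 3 (t=18: DEC y by 3): {y=-7, z=-4}
  after event 4 (t=26: DEC y by 5): {y=-12, z=-4}
  after event 5 (t=34: SET x = -5): {x=-5, y=-12, z=-4}
  after event 6 (t=35: DEC y by 11): {x=-5, y=-23, z=-4}
  after event 7 (t=36: DEC z by 15): {x=-5, y=-23, z=-19}
  after event 8 (t=46: DEC x by 4): {x=-9, y=-23, z=-19}
  after event 9 (t=54: SET y = 3): {x=-9, y=3, z=-19}
  after event 10 (t=57: DEC z by 7): {x=-9, y=3, z=-26}
  after event 11 (t=66: SET x = 2): {x=2, y=3, z=-26}

Answer: {x=2, y=3, z=-26}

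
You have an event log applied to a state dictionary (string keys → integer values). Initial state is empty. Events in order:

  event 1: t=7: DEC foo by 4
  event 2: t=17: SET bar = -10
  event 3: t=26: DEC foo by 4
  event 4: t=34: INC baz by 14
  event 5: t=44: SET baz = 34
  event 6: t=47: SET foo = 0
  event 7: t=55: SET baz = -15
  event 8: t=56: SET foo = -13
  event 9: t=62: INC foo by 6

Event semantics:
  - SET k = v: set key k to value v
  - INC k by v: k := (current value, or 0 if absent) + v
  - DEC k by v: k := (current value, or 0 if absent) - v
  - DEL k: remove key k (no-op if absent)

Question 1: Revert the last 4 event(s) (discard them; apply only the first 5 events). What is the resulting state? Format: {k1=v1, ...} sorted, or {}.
Answer: {bar=-10, baz=34, foo=-8}

Derivation:
Keep first 5 events (discard last 4):
  after event 1 (t=7: DEC foo by 4): {foo=-4}
  after event 2 (t=17: SET bar = -10): {bar=-10, foo=-4}
  after event 3 (t=26: DEC foo by 4): {bar=-10, foo=-8}
  after event 4 (t=34: INC baz by 14): {bar=-10, baz=14, foo=-8}
  after event 5 (t=44: SET baz = 34): {bar=-10, baz=34, foo=-8}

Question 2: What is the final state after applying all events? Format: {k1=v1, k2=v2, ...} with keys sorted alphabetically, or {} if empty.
  after event 1 (t=7: DEC foo by 4): {foo=-4}
  after event 2 (t=17: SET bar = -10): {bar=-10, foo=-4}
  after event 3 (t=26: DEC foo by 4): {bar=-10, foo=-8}
  after event 4 (t=34: INC baz by 14): {bar=-10, baz=14, foo=-8}
  after event 5 (t=44: SET baz = 34): {bar=-10, baz=34, foo=-8}
  after event 6 (t=47: SET foo = 0): {bar=-10, baz=34, foo=0}
  after event 7 (t=55: SET baz = -15): {bar=-10, baz=-15, foo=0}
  after event 8 (t=56: SET foo = -13): {bar=-10, baz=-15, foo=-13}
  after event 9 (t=62: INC foo by 6): {bar=-10, baz=-15, foo=-7}

Answer: {bar=-10, baz=-15, foo=-7}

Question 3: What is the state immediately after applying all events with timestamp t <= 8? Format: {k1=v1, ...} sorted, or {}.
Answer: {foo=-4}

Derivation:
Apply events with t <= 8 (1 events):
  after event 1 (t=7: DEC foo by 4): {foo=-4}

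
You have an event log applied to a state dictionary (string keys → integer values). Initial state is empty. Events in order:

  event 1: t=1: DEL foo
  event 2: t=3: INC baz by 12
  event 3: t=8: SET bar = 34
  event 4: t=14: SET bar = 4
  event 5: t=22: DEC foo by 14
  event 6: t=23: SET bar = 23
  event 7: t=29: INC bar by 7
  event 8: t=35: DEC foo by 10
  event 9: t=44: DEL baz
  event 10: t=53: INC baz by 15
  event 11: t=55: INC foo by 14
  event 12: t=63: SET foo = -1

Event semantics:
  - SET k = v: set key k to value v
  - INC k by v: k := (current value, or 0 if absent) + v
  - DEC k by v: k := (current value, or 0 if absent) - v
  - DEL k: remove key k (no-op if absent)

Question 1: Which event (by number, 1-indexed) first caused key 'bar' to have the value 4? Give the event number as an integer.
Answer: 4

Derivation:
Looking for first event where bar becomes 4:
  event 3: bar = 34
  event 4: bar 34 -> 4  <-- first match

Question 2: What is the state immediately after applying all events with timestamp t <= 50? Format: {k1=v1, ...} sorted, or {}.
Answer: {bar=30, foo=-24}

Derivation:
Apply events with t <= 50 (9 events):
  after event 1 (t=1: DEL foo): {}
  after event 2 (t=3: INC baz by 12): {baz=12}
  after event 3 (t=8: SET bar = 34): {bar=34, baz=12}
  after event 4 (t=14: SET bar = 4): {bar=4, baz=12}
  after event 5 (t=22: DEC foo by 14): {bar=4, baz=12, foo=-14}
  after event 6 (t=23: SET bar = 23): {bar=23, baz=12, foo=-14}
  after event 7 (t=29: INC bar by 7): {bar=30, baz=12, foo=-14}
  after event 8 (t=35: DEC foo by 10): {bar=30, baz=12, foo=-24}
  after event 9 (t=44: DEL baz): {bar=30, foo=-24}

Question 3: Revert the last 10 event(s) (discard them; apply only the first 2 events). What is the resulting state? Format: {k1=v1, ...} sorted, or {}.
Answer: {baz=12}

Derivation:
Keep first 2 events (discard last 10):
  after event 1 (t=1: DEL foo): {}
  after event 2 (t=3: INC baz by 12): {baz=12}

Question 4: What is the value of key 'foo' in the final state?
Track key 'foo' through all 12 events:
  event 1 (t=1: DEL foo): foo (absent) -> (absent)
  event 2 (t=3: INC baz by 12): foo unchanged
  event 3 (t=8: SET bar = 34): foo unchanged
  event 4 (t=14: SET bar = 4): foo unchanged
  event 5 (t=22: DEC foo by 14): foo (absent) -> -14
  event 6 (t=23: SET bar = 23): foo unchanged
  event 7 (t=29: INC bar by 7): foo unchanged
  event 8 (t=35: DEC foo by 10): foo -14 -> -24
  event 9 (t=44: DEL baz): foo unchanged
  event 10 (t=53: INC baz by 15): foo unchanged
  event 11 (t=55: INC foo by 14): foo -24 -> -10
  event 12 (t=63: SET foo = -1): foo -10 -> -1
Final: foo = -1

Answer: -1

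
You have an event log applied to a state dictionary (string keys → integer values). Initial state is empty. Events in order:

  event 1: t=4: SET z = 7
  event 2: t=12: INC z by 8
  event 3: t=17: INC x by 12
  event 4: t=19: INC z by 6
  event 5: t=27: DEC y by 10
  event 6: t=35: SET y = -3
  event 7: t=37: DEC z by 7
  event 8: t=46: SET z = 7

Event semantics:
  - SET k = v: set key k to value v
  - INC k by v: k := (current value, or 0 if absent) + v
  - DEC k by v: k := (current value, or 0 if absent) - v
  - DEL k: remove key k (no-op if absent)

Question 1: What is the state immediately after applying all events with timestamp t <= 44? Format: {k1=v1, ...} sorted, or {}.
Apply events with t <= 44 (7 events):
  after event 1 (t=4: SET z = 7): {z=7}
  after event 2 (t=12: INC z by 8): {z=15}
  after event 3 (t=17: INC x by 12): {x=12, z=15}
  after event 4 (t=19: INC z by 6): {x=12, z=21}
  after event 5 (t=27: DEC y by 10): {x=12, y=-10, z=21}
  after event 6 (t=35: SET y = -3): {x=12, y=-3, z=21}
  after event 7 (t=37: DEC z by 7): {x=12, y=-3, z=14}

Answer: {x=12, y=-3, z=14}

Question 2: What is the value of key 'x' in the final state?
Track key 'x' through all 8 events:
  event 1 (t=4: SET z = 7): x unchanged
  event 2 (t=12: INC z by 8): x unchanged
  event 3 (t=17: INC x by 12): x (absent) -> 12
  event 4 (t=19: INC z by 6): x unchanged
  event 5 (t=27: DEC y by 10): x unchanged
  event 6 (t=35: SET y = -3): x unchanged
  event 7 (t=37: DEC z by 7): x unchanged
  event 8 (t=46: SET z = 7): x unchanged
Final: x = 12

Answer: 12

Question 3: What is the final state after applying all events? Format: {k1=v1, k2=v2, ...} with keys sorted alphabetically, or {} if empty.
  after event 1 (t=4: SET z = 7): {z=7}
  after event 2 (t=12: INC z by 8): {z=15}
  after event 3 (t=17: INC x by 12): {x=12, z=15}
  after event 4 (t=19: INC z by 6): {x=12, z=21}
  after event 5 (t=27: DEC y by 10): {x=12, y=-10, z=21}
  after event 6 (t=35: SET y = -3): {x=12, y=-3, z=21}
  after event 7 (t=37: DEC z by 7): {x=12, y=-3, z=14}
  after event 8 (t=46: SET z = 7): {x=12, y=-3, z=7}

Answer: {x=12, y=-3, z=7}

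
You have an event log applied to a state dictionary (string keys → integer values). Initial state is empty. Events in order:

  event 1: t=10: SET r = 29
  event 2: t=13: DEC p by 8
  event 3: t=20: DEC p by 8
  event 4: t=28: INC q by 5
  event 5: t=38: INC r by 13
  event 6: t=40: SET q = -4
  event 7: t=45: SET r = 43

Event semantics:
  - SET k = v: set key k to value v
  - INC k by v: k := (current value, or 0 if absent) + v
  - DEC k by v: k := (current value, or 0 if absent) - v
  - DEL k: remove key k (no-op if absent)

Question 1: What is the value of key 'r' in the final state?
Track key 'r' through all 7 events:
  event 1 (t=10: SET r = 29): r (absent) -> 29
  event 2 (t=13: DEC p by 8): r unchanged
  event 3 (t=20: DEC p by 8): r unchanged
  event 4 (t=28: INC q by 5): r unchanged
  event 5 (t=38: INC r by 13): r 29 -> 42
  event 6 (t=40: SET q = -4): r unchanged
  event 7 (t=45: SET r = 43): r 42 -> 43
Final: r = 43

Answer: 43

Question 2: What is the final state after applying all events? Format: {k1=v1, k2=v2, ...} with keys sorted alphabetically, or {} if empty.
Answer: {p=-16, q=-4, r=43}

Derivation:
  after event 1 (t=10: SET r = 29): {r=29}
  after event 2 (t=13: DEC p by 8): {p=-8, r=29}
  after event 3 (t=20: DEC p by 8): {p=-16, r=29}
  after event 4 (t=28: INC q by 5): {p=-16, q=5, r=29}
  after event 5 (t=38: INC r by 13): {p=-16, q=5, r=42}
  after event 6 (t=40: SET q = -4): {p=-16, q=-4, r=42}
  after event 7 (t=45: SET r = 43): {p=-16, q=-4, r=43}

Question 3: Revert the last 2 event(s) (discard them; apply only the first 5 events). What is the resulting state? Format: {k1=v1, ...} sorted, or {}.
Answer: {p=-16, q=5, r=42}

Derivation:
Keep first 5 events (discard last 2):
  after event 1 (t=10: SET r = 29): {r=29}
  after event 2 (t=13: DEC p by 8): {p=-8, r=29}
  after event 3 (t=20: DEC p by 8): {p=-16, r=29}
  after event 4 (t=28: INC q by 5): {p=-16, q=5, r=29}
  after event 5 (t=38: INC r by 13): {p=-16, q=5, r=42}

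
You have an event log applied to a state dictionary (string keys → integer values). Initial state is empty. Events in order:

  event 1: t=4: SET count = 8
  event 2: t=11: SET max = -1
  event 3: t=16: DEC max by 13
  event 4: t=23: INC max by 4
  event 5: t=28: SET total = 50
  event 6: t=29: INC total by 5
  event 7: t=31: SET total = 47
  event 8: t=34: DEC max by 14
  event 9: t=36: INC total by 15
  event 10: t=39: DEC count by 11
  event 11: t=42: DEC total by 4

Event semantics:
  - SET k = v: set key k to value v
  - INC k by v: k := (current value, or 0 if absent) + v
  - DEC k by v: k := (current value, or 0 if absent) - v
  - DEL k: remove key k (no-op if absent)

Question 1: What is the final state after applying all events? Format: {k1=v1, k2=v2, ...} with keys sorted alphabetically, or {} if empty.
Answer: {count=-3, max=-24, total=58}

Derivation:
  after event 1 (t=4: SET count = 8): {count=8}
  after event 2 (t=11: SET max = -1): {count=8, max=-1}
  after event 3 (t=16: DEC max by 13): {count=8, max=-14}
  after event 4 (t=23: INC max by 4): {count=8, max=-10}
  after event 5 (t=28: SET total = 50): {count=8, max=-10, total=50}
  after event 6 (t=29: INC total by 5): {count=8, max=-10, total=55}
  after event 7 (t=31: SET total = 47): {count=8, max=-10, total=47}
  after event 8 (t=34: DEC max by 14): {count=8, max=-24, total=47}
  after event 9 (t=36: INC total by 15): {count=8, max=-24, total=62}
  after event 10 (t=39: DEC count by 11): {count=-3, max=-24, total=62}
  after event 11 (t=42: DEC total by 4): {count=-3, max=-24, total=58}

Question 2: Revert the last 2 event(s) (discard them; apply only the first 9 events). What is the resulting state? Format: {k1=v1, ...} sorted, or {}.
Keep first 9 events (discard last 2):
  after event 1 (t=4: SET count = 8): {count=8}
  after event 2 (t=11: SET max = -1): {count=8, max=-1}
  after event 3 (t=16: DEC max by 13): {count=8, max=-14}
  after event 4 (t=23: INC max by 4): {count=8, max=-10}
  after event 5 (t=28: SET total = 50): {count=8, max=-10, total=50}
  after event 6 (t=29: INC total by 5): {count=8, max=-10, total=55}
  after event 7 (t=31: SET total = 47): {count=8, max=-10, total=47}
  after event 8 (t=34: DEC max by 14): {count=8, max=-24, total=47}
  after event 9 (t=36: INC total by 15): {count=8, max=-24, total=62}

Answer: {count=8, max=-24, total=62}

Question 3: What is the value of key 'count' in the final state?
Track key 'count' through all 11 events:
  event 1 (t=4: SET count = 8): count (absent) -> 8
  event 2 (t=11: SET max = -1): count unchanged
  event 3 (t=16: DEC max by 13): count unchanged
  event 4 (t=23: INC max by 4): count unchanged
  event 5 (t=28: SET total = 50): count unchanged
  event 6 (t=29: INC total by 5): count unchanged
  event 7 (t=31: SET total = 47): count unchanged
  event 8 (t=34: DEC max by 14): count unchanged
  event 9 (t=36: INC total by 15): count unchanged
  event 10 (t=39: DEC count by 11): count 8 -> -3
  event 11 (t=42: DEC total by 4): count unchanged
Final: count = -3

Answer: -3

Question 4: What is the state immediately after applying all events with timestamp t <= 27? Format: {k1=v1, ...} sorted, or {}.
Answer: {count=8, max=-10}

Derivation:
Apply events with t <= 27 (4 events):
  after event 1 (t=4: SET count = 8): {count=8}
  after event 2 (t=11: SET max = -1): {count=8, max=-1}
  after event 3 (t=16: DEC max by 13): {count=8, max=-14}
  after event 4 (t=23: INC max by 4): {count=8, max=-10}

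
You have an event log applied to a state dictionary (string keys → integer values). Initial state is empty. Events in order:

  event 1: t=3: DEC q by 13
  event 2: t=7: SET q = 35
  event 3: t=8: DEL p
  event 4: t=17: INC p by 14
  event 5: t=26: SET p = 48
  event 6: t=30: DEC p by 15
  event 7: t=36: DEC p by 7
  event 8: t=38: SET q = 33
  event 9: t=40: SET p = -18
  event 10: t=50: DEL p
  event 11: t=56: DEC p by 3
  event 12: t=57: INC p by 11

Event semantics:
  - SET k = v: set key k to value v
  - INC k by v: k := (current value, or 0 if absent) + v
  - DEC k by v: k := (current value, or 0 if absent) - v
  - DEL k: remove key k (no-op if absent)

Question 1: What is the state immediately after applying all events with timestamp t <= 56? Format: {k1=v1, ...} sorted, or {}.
Apply events with t <= 56 (11 events):
  after event 1 (t=3: DEC q by 13): {q=-13}
  after event 2 (t=7: SET q = 35): {q=35}
  after event 3 (t=8: DEL p): {q=35}
  after event 4 (t=17: INC p by 14): {p=14, q=35}
  after event 5 (t=26: SET p = 48): {p=48, q=35}
  after event 6 (t=30: DEC p by 15): {p=33, q=35}
  after event 7 (t=36: DEC p by 7): {p=26, q=35}
  after event 8 (t=38: SET q = 33): {p=26, q=33}
  after event 9 (t=40: SET p = -18): {p=-18, q=33}
  after event 10 (t=50: DEL p): {q=33}
  after event 11 (t=56: DEC p by 3): {p=-3, q=33}

Answer: {p=-3, q=33}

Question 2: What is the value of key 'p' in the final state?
Track key 'p' through all 12 events:
  event 1 (t=3: DEC q by 13): p unchanged
  event 2 (t=7: SET q = 35): p unchanged
  event 3 (t=8: DEL p): p (absent) -> (absent)
  event 4 (t=17: INC p by 14): p (absent) -> 14
  event 5 (t=26: SET p = 48): p 14 -> 48
  event 6 (t=30: DEC p by 15): p 48 -> 33
  event 7 (t=36: DEC p by 7): p 33 -> 26
  event 8 (t=38: SET q = 33): p unchanged
  event 9 (t=40: SET p = -18): p 26 -> -18
  event 10 (t=50: DEL p): p -18 -> (absent)
  event 11 (t=56: DEC p by 3): p (absent) -> -3
  event 12 (t=57: INC p by 11): p -3 -> 8
Final: p = 8

Answer: 8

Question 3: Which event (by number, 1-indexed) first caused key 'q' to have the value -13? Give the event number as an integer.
Answer: 1

Derivation:
Looking for first event where q becomes -13:
  event 1: q (absent) -> -13  <-- first match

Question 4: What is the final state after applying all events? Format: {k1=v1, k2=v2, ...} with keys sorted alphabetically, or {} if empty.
Answer: {p=8, q=33}

Derivation:
  after event 1 (t=3: DEC q by 13): {q=-13}
  after event 2 (t=7: SET q = 35): {q=35}
  after event 3 (t=8: DEL p): {q=35}
  after event 4 (t=17: INC p by 14): {p=14, q=35}
  after event 5 (t=26: SET p = 48): {p=48, q=35}
  after event 6 (t=30: DEC p by 15): {p=33, q=35}
  after event 7 (t=36: DEC p by 7): {p=26, q=35}
  after event 8 (t=38: SET q = 33): {p=26, q=33}
  after event 9 (t=40: SET p = -18): {p=-18, q=33}
  after event 10 (t=50: DEL p): {q=33}
  after event 11 (t=56: DEC p by 3): {p=-3, q=33}
  after event 12 (t=57: INC p by 11): {p=8, q=33}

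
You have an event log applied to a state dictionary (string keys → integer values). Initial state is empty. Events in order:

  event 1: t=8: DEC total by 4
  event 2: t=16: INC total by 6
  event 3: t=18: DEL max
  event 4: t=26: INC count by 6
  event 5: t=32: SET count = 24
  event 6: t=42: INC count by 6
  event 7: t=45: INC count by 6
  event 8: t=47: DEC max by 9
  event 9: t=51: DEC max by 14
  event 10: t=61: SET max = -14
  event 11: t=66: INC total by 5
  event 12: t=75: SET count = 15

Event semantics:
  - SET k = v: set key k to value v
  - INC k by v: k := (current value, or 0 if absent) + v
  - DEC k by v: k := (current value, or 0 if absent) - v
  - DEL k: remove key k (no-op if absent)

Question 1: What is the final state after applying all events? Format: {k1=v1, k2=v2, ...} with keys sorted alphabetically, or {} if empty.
Answer: {count=15, max=-14, total=7}

Derivation:
  after event 1 (t=8: DEC total by 4): {total=-4}
  after event 2 (t=16: INC total by 6): {total=2}
  after event 3 (t=18: DEL max): {total=2}
  after event 4 (t=26: INC count by 6): {count=6, total=2}
  after event 5 (t=32: SET count = 24): {count=24, total=2}
  after event 6 (t=42: INC count by 6): {count=30, total=2}
  after event 7 (t=45: INC count by 6): {count=36, total=2}
  after event 8 (t=47: DEC max by 9): {count=36, max=-9, total=2}
  after event 9 (t=51: DEC max by 14): {count=36, max=-23, total=2}
  after event 10 (t=61: SET max = -14): {count=36, max=-14, total=2}
  after event 11 (t=66: INC total by 5): {count=36, max=-14, total=7}
  after event 12 (t=75: SET count = 15): {count=15, max=-14, total=7}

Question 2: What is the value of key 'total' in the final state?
Answer: 7

Derivation:
Track key 'total' through all 12 events:
  event 1 (t=8: DEC total by 4): total (absent) -> -4
  event 2 (t=16: INC total by 6): total -4 -> 2
  event 3 (t=18: DEL max): total unchanged
  event 4 (t=26: INC count by 6): total unchanged
  event 5 (t=32: SET count = 24): total unchanged
  event 6 (t=42: INC count by 6): total unchanged
  event 7 (t=45: INC count by 6): total unchanged
  event 8 (t=47: DEC max by 9): total unchanged
  event 9 (t=51: DEC max by 14): total unchanged
  event 10 (t=61: SET max = -14): total unchanged
  event 11 (t=66: INC total by 5): total 2 -> 7
  event 12 (t=75: SET count = 15): total unchanged
Final: total = 7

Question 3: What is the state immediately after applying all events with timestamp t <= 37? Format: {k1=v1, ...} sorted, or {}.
Answer: {count=24, total=2}

Derivation:
Apply events with t <= 37 (5 events):
  after event 1 (t=8: DEC total by 4): {total=-4}
  after event 2 (t=16: INC total by 6): {total=2}
  after event 3 (t=18: DEL max): {total=2}
  after event 4 (t=26: INC count by 6): {count=6, total=2}
  after event 5 (t=32: SET count = 24): {count=24, total=2}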